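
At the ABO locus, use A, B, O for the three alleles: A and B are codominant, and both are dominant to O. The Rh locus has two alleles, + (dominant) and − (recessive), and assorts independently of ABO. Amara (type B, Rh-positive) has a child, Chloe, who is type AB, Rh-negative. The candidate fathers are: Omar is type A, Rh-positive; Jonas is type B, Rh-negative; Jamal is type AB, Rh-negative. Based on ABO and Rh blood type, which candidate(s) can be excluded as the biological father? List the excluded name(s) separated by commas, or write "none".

A candidate is excluded only if no genotype consistent with his phenotype could produce a type AB, Rh-negative child with a type B, Rh-positive mother.
Jonas (type B, Rh-): no genotype consistent with that phenotype can produce a type-AB Rh- child with a type-B mother.

Jonas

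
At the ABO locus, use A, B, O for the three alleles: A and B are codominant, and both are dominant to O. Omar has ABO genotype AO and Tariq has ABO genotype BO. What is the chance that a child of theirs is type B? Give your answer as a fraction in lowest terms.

ABO cross AO × BO → offspring phenotypes: 1/4 O, 1/4 A, 1/4 B, 1/4 AB.
So P(type B) = 1/4.

1/4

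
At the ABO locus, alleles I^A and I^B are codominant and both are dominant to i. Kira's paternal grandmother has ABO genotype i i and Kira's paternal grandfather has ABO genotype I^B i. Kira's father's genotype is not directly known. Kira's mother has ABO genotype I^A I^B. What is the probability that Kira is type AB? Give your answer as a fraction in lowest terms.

Kira's father's ABO genotype from i i × I^B i: 1/2 I^B i, 1/2 i i.
Crossing each possibility with the mother I^A I^B and summing P(type AB): 1/2·1/4 + 1/2·0 = 1/8.

1/8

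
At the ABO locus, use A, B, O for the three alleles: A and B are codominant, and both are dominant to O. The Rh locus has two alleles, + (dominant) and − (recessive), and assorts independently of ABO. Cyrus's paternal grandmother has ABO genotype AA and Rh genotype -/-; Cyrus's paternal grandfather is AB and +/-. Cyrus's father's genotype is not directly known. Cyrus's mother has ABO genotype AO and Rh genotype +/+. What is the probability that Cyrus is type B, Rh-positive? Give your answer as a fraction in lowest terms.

1/8

Cyrus's father's ABO genotype from AA × AB: 1/2 AA, 1/2 AB.
Crossing each possibility with the mother AO and summing P(type B): 1/2·0 + 1/2·1/4 = 1/8.
Similarly for Rh via the father's Rh distribution: P(Rh+) = 1.
Independent loci: 1/8 × 1 = 1/8.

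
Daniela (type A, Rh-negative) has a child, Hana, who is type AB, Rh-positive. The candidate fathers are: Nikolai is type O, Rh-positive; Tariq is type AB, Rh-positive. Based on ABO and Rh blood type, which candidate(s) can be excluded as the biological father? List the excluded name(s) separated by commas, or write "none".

A candidate is excluded only if no genotype consistent with his phenotype could produce a type AB, Rh-positive child with a type A, Rh-negative mother.
Nikolai (type O, Rh+): no genotype consistent with that phenotype can produce a type-AB Rh+ child with a type-A mother.

Nikolai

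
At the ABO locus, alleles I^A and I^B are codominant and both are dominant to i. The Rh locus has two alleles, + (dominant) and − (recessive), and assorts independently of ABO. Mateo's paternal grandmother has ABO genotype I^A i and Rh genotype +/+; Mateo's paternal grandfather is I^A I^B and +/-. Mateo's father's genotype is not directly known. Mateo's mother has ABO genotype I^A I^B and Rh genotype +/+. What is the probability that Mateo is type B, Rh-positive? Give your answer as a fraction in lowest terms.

1/4

Mateo's father's ABO genotype from I^A i × I^A I^B: 1/4 I^A I^A, 1/4 I^A I^B, 1/4 I^A i, 1/4 I^B i.
Crossing each possibility with the mother I^A I^B and summing P(type B): 1/4·0 + 1/4·1/4 + 1/4·1/4 + 1/4·1/2 = 1/4.
Similarly for Rh via the father's Rh distribution: P(Rh+) = 1.
Independent loci: 1/4 × 1 = 1/4.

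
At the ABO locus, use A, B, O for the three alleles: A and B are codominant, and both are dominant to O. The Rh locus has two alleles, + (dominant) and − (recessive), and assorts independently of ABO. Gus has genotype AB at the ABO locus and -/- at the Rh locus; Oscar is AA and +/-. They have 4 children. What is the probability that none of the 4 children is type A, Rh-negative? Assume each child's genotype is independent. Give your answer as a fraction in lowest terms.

81/256

ABO cross AB × AA → 1/2 A, 1/2 AB.
Rh cross -/- × +/- → 1/2 Rh+, 1/2 Rh-; so P(type A, Rh-negative) = 1/2 × 1/2 = 1/4 per child.
P(not type A, Rh-negative) = 3/4 for one child; (3/4)^4 = 81/256.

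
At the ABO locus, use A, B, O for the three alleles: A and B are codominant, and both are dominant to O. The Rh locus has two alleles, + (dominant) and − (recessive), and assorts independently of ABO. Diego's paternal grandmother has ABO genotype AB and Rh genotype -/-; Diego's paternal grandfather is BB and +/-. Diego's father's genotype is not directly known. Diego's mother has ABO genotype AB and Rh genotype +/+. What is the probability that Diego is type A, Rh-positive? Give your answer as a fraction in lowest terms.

Diego's father's ABO genotype from AB × BB: 1/2 AB, 1/2 BB.
Crossing each possibility with the mother AB and summing P(type A): 1/2·1/4 + 1/2·0 = 1/8.
Similarly for Rh via the father's Rh distribution: P(Rh+) = 1.
Independent loci: 1/8 × 1 = 1/8.

1/8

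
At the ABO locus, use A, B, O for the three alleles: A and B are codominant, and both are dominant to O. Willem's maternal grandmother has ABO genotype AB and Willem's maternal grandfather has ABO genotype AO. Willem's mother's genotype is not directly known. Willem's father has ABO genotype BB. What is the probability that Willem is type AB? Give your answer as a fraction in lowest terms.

Willem's mother's ABO genotype from AB × AO: 1/4 AA, 1/4 AB, 1/4 AO, 1/4 BO.
Crossing each possibility with the father BB and summing P(type AB): 1/4·1 + 1/4·1/2 + 1/4·1/2 + 1/4·0 = 1/2.

1/2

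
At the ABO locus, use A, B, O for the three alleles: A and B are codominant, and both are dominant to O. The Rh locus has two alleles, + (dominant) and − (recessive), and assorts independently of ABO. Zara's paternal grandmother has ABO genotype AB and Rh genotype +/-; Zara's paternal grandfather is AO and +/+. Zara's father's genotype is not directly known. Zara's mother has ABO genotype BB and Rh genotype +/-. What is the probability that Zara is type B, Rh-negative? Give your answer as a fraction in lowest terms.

Zara's father's ABO genotype from AB × AO: 1/4 AA, 1/4 AB, 1/4 AO, 1/4 BO.
Crossing each possibility with the mother BB and summing P(type B): 1/4·0 + 1/4·1/2 + 1/4·1/2 + 1/4·1 = 1/2.
Similarly for Rh via the father's Rh distribution: P(Rh-) = 1/8.
Independent loci: 1/2 × 1/8 = 1/16.

1/16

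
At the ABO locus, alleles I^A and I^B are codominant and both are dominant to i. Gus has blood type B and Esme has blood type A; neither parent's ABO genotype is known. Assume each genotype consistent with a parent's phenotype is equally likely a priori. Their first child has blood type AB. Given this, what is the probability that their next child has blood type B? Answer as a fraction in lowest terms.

5/36

Possible genotypes: Gus ∈ {I^B I^B, I^B i}; Esme ∈ {I^A I^A, I^A i}.
Weight each parental genotype pair by prior × P(type-AB child):
  I^B I^B × I^A I^A: posterior weight 4/9; P(next child type B) = 0.
  I^B I^B × I^A i: posterior weight 2/9; P(next child type B) = 1/2.
  I^B i × I^A I^A: posterior weight 2/9; P(next child type B) = 0.
  I^B i × I^A i: posterior weight 1/9; P(next child type B) = 1/4.
Weighted sum = 5/36.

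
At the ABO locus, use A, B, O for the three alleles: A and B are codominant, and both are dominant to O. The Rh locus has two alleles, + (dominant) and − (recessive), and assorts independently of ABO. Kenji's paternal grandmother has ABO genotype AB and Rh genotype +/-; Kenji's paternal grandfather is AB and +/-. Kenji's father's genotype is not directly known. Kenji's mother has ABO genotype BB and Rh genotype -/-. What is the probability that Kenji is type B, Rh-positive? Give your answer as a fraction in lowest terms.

Kenji's father's ABO genotype from AB × AB: 1/4 AA, 1/2 AB, 1/4 BB.
Crossing each possibility with the mother BB and summing P(type B): 1/4·0 + 1/2·1/2 + 1/4·1 = 1/2.
Similarly for Rh via the father's Rh distribution: P(Rh+) = 1/2.
Independent loci: 1/2 × 1/2 = 1/4.

1/4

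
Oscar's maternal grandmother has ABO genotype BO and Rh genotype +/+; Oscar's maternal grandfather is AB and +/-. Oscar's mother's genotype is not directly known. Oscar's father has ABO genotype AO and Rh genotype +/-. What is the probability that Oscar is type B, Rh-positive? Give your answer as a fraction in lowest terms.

Oscar's mother's ABO genotype from BO × AB: 1/4 AB, 1/4 AO, 1/4 BB, 1/4 BO.
Crossing each possibility with the father AO and summing P(type B): 1/4·1/4 + 1/4·0 + 1/4·1/2 + 1/4·1/4 = 1/4.
Similarly for Rh via the mother's Rh distribution: P(Rh+) = 7/8.
Independent loci: 1/4 × 7/8 = 7/32.

7/32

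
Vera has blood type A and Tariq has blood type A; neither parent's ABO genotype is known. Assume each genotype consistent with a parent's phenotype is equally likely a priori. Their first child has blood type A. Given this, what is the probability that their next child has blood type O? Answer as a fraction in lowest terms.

1/20

Possible genotypes: Vera ∈ {AA, AO}; Tariq ∈ {AA, AO}.
Weight each parental genotype pair by prior × P(type-A child):
  AA × AA: posterior weight 4/15; P(next child type O) = 0.
  AA × AO: posterior weight 4/15; P(next child type O) = 0.
  AO × AA: posterior weight 4/15; P(next child type O) = 0.
  AO × AO: posterior weight 1/5; P(next child type O) = 1/4.
Weighted sum = 1/20.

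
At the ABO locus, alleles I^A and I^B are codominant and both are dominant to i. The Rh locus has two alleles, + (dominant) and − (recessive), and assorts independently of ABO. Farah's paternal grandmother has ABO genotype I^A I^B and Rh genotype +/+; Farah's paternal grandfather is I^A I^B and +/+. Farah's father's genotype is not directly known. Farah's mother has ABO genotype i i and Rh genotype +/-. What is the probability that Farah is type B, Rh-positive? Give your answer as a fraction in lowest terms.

Farah's father's ABO genotype from I^A I^B × I^A I^B: 1/4 I^A I^A, 1/2 I^A I^B, 1/4 I^B I^B.
Crossing each possibility with the mother i i and summing P(type B): 1/4·0 + 1/2·1/2 + 1/4·1 = 1/2.
Similarly for Rh via the father's Rh distribution: P(Rh+) = 1.
Independent loci: 1/2 × 1 = 1/2.

1/2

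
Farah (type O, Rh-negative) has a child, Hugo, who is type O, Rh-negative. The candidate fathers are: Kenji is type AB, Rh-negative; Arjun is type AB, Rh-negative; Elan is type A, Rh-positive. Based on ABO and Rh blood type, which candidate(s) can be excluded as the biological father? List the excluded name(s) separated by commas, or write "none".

A candidate is excluded only if no genotype consistent with his phenotype could produce a type O, Rh-negative child with a type O, Rh-negative mother.
Kenji (type AB, Rh-): no genotype consistent with that phenotype can produce a type-O Rh- child with a type-O mother.
Arjun (type AB, Rh-): no genotype consistent with that phenotype can produce a type-O Rh- child with a type-O mother.

Kenji, Arjun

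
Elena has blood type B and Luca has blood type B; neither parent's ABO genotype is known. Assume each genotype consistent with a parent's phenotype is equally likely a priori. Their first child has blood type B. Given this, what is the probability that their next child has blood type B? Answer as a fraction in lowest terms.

Possible genotypes: Elena ∈ {BB, BO}; Luca ∈ {BB, BO}.
Weight each parental genotype pair by prior × P(type-B child):
  BB × BB: posterior weight 4/15; P(next child type B) = 1.
  BB × BO: posterior weight 4/15; P(next child type B) = 1.
  BO × BB: posterior weight 4/15; P(next child type B) = 1.
  BO × BO: posterior weight 1/5; P(next child type B) = 3/4.
Weighted sum = 19/20.

19/20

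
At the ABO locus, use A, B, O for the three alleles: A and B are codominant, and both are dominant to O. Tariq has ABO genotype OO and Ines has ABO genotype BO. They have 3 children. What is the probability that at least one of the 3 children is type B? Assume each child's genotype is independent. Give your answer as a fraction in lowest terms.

ABO cross OO × BO → 1/2 O, 1/2 B.
So P(type B) = 1/2 per child.
P(none) = (1/2)^3 = 1/8; P(at least one) = 1 − 1/8 = 7/8.

7/8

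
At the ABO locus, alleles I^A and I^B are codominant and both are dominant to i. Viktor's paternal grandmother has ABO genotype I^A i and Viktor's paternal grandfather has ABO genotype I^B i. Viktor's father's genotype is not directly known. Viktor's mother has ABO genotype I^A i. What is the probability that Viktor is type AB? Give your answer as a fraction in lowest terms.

Viktor's father's ABO genotype from I^A i × I^B i: 1/4 I^A I^B, 1/4 I^A i, 1/4 I^B i, 1/4 i i.
Crossing each possibility with the mother I^A i and summing P(type AB): 1/4·1/4 + 1/4·0 + 1/4·1/4 + 1/4·0 = 1/8.

1/8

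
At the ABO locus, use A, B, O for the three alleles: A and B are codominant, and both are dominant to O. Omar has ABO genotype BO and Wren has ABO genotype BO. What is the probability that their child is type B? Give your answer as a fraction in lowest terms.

ABO cross BO × BO → offspring phenotypes: 1/4 O, 3/4 B.
So P(type B) = 3/4.

3/4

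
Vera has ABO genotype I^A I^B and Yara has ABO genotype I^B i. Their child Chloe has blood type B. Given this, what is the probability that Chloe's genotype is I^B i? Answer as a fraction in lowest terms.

1/2

Cross I^A I^B × I^B i → 1/4 I^A I^B, 1/4 I^A i, 1/4 I^B I^B, 1/4 I^B i.
Type-B genotypes among offspring: I^B I^B (1/4), I^B i (1/4); total 1/2.
P(I^B i | type B) = (1/4) / (1/2) = 1/2.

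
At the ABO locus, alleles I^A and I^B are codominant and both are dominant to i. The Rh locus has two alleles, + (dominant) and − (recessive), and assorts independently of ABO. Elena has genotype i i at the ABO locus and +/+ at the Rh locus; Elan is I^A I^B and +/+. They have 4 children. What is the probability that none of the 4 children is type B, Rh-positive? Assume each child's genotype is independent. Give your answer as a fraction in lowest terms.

ABO cross i i × I^A I^B → 1/2 A, 1/2 B.
Rh cross +/+ × +/+ → 1 Rh+; so P(type B, Rh-positive) = 1/2 × 1 = 1/2 per child.
P(not type B, Rh-positive) = 1/2 for one child; (1/2)^4 = 1/16.

1/16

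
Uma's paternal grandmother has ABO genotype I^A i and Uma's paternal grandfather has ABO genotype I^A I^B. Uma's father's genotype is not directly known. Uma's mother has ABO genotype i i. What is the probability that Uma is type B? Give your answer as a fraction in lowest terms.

1/4

Uma's father's ABO genotype from I^A i × I^A I^B: 1/4 I^A I^A, 1/4 I^A I^B, 1/4 I^A i, 1/4 I^B i.
Crossing each possibility with the mother i i and summing P(type B): 1/4·0 + 1/4·1/2 + 1/4·0 + 1/4·1/2 = 1/4.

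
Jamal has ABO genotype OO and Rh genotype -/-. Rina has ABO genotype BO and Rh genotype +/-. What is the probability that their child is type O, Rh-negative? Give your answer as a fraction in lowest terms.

ABO cross OO × BO → offspring phenotypes: 1/2 O, 1/2 B.
Rh cross -/- × +/- → 1/2 Rh+, 1/2 Rh-.
Independent loci: P(type O, Rh-negative) = 1/2 × 1/2 = 1/4.

1/4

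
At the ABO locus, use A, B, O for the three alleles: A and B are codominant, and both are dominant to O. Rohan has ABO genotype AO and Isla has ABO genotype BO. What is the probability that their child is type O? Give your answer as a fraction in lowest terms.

ABO cross AO × BO → offspring phenotypes: 1/4 O, 1/4 A, 1/4 B, 1/4 AB.
So P(type O) = 1/4.

1/4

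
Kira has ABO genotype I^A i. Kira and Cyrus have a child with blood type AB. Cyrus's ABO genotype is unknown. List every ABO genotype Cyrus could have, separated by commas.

For each candidate genotype of Cyrus, check whether crossing it with I^A i can produce every observed child phenotype.
  I^A I^A → possible child types {A} ✗
  I^A I^B → possible child types {A, B, AB} ✓
  I^A i → possible child types {O, A} ✗
  I^B I^B → possible child types {B, AB} ✓
  I^B i → possible child types {O, A, B, AB} ✓
  i i → possible child types {O, A} ✗

I^A I^B, I^B I^B, I^B i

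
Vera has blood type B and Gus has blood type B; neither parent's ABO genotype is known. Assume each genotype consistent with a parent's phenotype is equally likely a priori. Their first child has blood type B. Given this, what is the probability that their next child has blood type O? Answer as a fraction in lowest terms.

Possible genotypes: Vera ∈ {BB, BO}; Gus ∈ {BB, BO}.
Weight each parental genotype pair by prior × P(type-B child):
  BB × BB: posterior weight 4/15; P(next child type O) = 0.
  BB × BO: posterior weight 4/15; P(next child type O) = 0.
  BO × BB: posterior weight 4/15; P(next child type O) = 0.
  BO × BO: posterior weight 1/5; P(next child type O) = 1/4.
Weighted sum = 1/20.

1/20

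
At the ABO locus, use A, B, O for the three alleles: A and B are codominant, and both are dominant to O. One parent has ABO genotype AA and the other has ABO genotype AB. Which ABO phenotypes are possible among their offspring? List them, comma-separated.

A, AB

Gametes from AA × AB give offspring ABO genotypes AA, AB, i.e. phenotypes A, AB.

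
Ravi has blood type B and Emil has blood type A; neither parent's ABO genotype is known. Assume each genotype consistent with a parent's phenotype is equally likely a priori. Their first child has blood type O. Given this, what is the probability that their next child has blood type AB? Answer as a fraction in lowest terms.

1/4

Possible genotypes: Ravi ∈ {BB, BO}; Emil ∈ {AA, AO}.
Weight each parental genotype pair by prior × P(type-O child):
  BO × AO: posterior weight 1; P(next child type AB) = 1/4.
Weighted sum = 1/4.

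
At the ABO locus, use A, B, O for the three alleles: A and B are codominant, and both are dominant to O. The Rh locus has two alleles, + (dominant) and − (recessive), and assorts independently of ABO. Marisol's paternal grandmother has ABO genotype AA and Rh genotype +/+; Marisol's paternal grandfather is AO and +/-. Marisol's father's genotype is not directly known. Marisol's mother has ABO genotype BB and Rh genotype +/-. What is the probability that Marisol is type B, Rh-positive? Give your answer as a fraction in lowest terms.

Marisol's father's ABO genotype from AA × AO: 1/2 AA, 1/2 AO.
Crossing each possibility with the mother BB and summing P(type B): 1/2·0 + 1/2·1/2 = 1/4.
Similarly for Rh via the father's Rh distribution: P(Rh+) = 7/8.
Independent loci: 1/4 × 7/8 = 7/32.

7/32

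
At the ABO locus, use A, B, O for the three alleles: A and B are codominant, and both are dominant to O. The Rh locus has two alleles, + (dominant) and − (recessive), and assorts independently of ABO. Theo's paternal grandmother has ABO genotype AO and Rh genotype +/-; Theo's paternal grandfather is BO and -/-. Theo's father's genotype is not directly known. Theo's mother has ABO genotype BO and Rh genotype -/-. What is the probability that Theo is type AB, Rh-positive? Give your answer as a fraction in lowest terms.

Theo's father's ABO genotype from AO × BO: 1/4 AB, 1/4 AO, 1/4 BO, 1/4 OO.
Crossing each possibility with the mother BO and summing P(type AB): 1/4·1/4 + 1/4·1/4 + 1/4·0 + 1/4·0 = 1/8.
Similarly for Rh via the father's Rh distribution: P(Rh+) = 1/4.
Independent loci: 1/8 × 1/4 = 1/32.

1/32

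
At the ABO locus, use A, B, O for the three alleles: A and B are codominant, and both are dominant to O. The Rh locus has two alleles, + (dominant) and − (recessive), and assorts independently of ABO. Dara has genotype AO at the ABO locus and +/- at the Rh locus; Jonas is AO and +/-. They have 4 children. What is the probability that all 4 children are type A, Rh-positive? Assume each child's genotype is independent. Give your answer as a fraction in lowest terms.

ABO cross AO × AO → 1/4 O, 3/4 A.
Rh cross +/- × +/- → 3/4 Rh+, 1/4 Rh-; so P(type A, Rh-positive) = 3/4 × 3/4 = 9/16 per child.
All 4 independent: (9/16)^4 = 6561/65536.

6561/65536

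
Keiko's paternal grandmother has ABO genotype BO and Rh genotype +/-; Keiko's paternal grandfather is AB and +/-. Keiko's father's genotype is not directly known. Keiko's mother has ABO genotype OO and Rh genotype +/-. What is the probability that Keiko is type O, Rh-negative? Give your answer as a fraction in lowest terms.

1/16

Keiko's father's ABO genotype from BO × AB: 1/4 AB, 1/4 AO, 1/4 BB, 1/4 BO.
Crossing each possibility with the mother OO and summing P(type O): 1/4·0 + 1/4·1/2 + 1/4·0 + 1/4·1/2 = 1/4.
Similarly for Rh via the father's Rh distribution: P(Rh-) = 1/4.
Independent loci: 1/4 × 1/4 = 1/16.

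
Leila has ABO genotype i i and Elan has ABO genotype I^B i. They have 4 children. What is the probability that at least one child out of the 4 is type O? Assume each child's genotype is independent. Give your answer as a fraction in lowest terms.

ABO cross i i × I^B i → 1/2 O, 1/2 B.
So P(type O) = 1/2 per child.
P(none) = (1/2)^4 = 1/16; P(at least one) = 1 − 1/16 = 15/16.

15/16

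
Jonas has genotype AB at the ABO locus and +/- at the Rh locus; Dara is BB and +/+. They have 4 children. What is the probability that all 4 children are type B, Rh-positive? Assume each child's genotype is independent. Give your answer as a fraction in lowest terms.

ABO cross AB × BB → 1/2 B, 1/2 AB.
Rh cross +/- × +/+ → 1 Rh+; so P(type B, Rh-positive) = 1/2 × 1 = 1/2 per child.
All 4 independent: (1/2)^4 = 1/16.

1/16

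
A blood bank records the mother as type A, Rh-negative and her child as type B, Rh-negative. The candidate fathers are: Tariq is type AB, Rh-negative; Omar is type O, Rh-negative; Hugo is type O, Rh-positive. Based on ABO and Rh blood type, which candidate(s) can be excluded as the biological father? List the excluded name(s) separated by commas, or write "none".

Omar, Hugo

A candidate is excluded only if no genotype consistent with his phenotype could produce a type B, Rh-negative child with a type A, Rh-negative mother.
Omar (type O, Rh-): no genotype consistent with that phenotype can produce a type-B Rh- child with a type-A mother.
Hugo (type O, Rh+): no genotype consistent with that phenotype can produce a type-B Rh- child with a type-A mother.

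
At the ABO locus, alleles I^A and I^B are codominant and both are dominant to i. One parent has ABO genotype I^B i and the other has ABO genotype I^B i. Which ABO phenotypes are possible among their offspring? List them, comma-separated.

O, B

Gametes from I^B i × I^B i give offspring ABO genotypes I^B I^B, I^B i, i i, i.e. phenotypes O, B.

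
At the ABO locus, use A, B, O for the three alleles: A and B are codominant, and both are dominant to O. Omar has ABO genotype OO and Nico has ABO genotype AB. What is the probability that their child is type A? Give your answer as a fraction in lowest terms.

1/2

ABO cross OO × AB → offspring phenotypes: 1/2 A, 1/2 B.
So P(type A) = 1/2.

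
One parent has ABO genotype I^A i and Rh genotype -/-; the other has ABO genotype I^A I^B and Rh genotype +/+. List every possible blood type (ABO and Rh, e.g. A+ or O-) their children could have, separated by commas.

A+, B+, AB+

Gametes from I^A i × I^A I^B give offspring ABO genotypes I^A I^A, I^A I^B, I^A i, I^B i, i.e. phenotypes A, B, AB.
Rh cross -/- × +/+ → phenotypes Rh+.
Combining independently: A+, B+, AB+.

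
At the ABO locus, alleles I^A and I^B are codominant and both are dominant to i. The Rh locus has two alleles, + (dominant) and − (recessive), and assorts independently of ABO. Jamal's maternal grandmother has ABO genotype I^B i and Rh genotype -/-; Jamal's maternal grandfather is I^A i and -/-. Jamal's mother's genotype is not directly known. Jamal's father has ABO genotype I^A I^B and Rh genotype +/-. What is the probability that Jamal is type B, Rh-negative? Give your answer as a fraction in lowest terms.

Jamal's mother's ABO genotype from I^B i × I^A i: 1/4 I^A I^B, 1/4 I^A i, 1/4 I^B i, 1/4 i i.
Crossing each possibility with the father I^A I^B and summing P(type B): 1/4·1/4 + 1/4·1/4 + 1/4·1/2 + 1/4·1/2 = 3/8.
Similarly for Rh via the mother's Rh distribution: P(Rh-) = 1/2.
Independent loci: 3/8 × 1/2 = 3/16.

3/16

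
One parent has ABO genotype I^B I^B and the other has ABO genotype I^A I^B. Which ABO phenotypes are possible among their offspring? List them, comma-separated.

Gametes from I^B I^B × I^A I^B give offspring ABO genotypes I^A I^B, I^B I^B, i.e. phenotypes B, AB.

B, AB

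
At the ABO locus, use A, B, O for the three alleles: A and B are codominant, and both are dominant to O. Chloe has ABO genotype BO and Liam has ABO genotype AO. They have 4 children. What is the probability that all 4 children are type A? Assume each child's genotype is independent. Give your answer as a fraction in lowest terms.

ABO cross BO × AO → 1/4 O, 1/4 A, 1/4 B, 1/4 AB.
So P(type A) = 1/4 per child.
All 4 independent: (1/4)^4 = 1/256.

1/256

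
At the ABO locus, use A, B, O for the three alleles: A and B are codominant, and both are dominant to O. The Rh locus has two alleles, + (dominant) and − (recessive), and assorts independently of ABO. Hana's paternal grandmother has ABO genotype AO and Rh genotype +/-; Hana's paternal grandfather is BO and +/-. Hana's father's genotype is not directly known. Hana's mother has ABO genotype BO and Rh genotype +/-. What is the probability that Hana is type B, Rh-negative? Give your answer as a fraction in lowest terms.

Hana's father's ABO genotype from AO × BO: 1/4 AB, 1/4 AO, 1/4 BO, 1/4 OO.
Crossing each possibility with the mother BO and summing P(type B): 1/4·1/2 + 1/4·1/4 + 1/4·3/4 + 1/4·1/2 = 1/2.
Similarly for Rh via the father's Rh distribution: P(Rh-) = 1/4.
Independent loci: 1/2 × 1/4 = 1/8.

1/8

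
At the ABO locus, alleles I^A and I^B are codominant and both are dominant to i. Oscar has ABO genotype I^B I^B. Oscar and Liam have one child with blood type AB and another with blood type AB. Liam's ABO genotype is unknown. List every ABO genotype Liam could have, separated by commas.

For each candidate genotype of Liam, check whether crossing it with I^B I^B can produce every observed child phenotype.
  I^A I^A → possible child types {AB} ✓
  I^A I^B → possible child types {B, AB} ✓
  I^A i → possible child types {B, AB} ✓
  I^B I^B → possible child types {B} ✗
  I^B i → possible child types {B} ✗
  i i → possible child types {B} ✗

I^A I^A, I^A I^B, I^A i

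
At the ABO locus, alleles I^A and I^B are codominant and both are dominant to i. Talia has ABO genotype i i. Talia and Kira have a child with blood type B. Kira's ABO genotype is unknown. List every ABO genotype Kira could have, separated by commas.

I^A I^B, I^B I^B, I^B i

For each candidate genotype of Kira, check whether crossing it with i i can produce every observed child phenotype.
  I^A I^A → possible child types {A} ✗
  I^A I^B → possible child types {A, B} ✓
  I^A i → possible child types {O, A} ✗
  I^B I^B → possible child types {B} ✓
  I^B i → possible child types {O, B} ✓
  i i → possible child types {O} ✗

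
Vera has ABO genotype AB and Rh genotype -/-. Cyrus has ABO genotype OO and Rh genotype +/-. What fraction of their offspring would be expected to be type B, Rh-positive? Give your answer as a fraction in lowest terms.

ABO cross AB × OO → offspring phenotypes: 1/2 A, 1/2 B.
Rh cross -/- × +/- → 1/2 Rh+, 1/2 Rh-.
Independent loci: P(type B, Rh-positive) = 1/2 × 1/2 = 1/4.

1/4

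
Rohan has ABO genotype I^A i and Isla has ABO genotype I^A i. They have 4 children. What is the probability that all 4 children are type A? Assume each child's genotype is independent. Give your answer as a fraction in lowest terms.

81/256

ABO cross I^A i × I^A i → 1/4 O, 3/4 A.
So P(type A) = 3/4 per child.
All 4 independent: (3/4)^4 = 81/256.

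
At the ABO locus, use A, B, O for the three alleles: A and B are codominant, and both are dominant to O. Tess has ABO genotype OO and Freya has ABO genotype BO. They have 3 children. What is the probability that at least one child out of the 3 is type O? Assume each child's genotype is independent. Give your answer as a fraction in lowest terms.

7/8

ABO cross OO × BO → 1/2 O, 1/2 B.
So P(type O) = 1/2 per child.
P(none) = (1/2)^3 = 1/8; P(at least one) = 1 − 1/8 = 7/8.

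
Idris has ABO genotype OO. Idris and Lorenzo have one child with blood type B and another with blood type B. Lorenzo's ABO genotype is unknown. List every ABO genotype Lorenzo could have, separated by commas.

AB, BB, BO

For each candidate genotype of Lorenzo, check whether crossing it with OO can produce every observed child phenotype.
  AA → possible child types {A} ✗
  AB → possible child types {A, B} ✓
  AO → possible child types {O, A} ✗
  BB → possible child types {B} ✓
  BO → possible child types {O, B} ✓
  OO → possible child types {O} ✗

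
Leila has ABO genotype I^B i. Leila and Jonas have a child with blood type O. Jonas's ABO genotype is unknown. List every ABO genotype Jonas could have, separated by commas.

I^A i, I^B i, i i

For each candidate genotype of Jonas, check whether crossing it with I^B i can produce every observed child phenotype.
  I^A I^A → possible child types {A, AB} ✗
  I^A I^B → possible child types {A, B, AB} ✗
  I^A i → possible child types {O, A, B, AB} ✓
  I^B I^B → possible child types {B} ✗
  I^B i → possible child types {O, B} ✓
  i i → possible child types {O, B} ✓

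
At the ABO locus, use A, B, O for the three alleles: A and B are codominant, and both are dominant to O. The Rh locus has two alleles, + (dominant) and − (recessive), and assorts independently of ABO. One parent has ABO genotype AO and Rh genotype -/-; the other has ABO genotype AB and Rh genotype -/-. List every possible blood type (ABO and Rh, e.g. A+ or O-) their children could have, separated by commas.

Gametes from AO × AB give offspring ABO genotypes AA, AB, AO, BO, i.e. phenotypes A, B, AB.
Rh cross -/- × -/- → phenotypes Rh-.
Combining independently: A-, B-, AB-.

A-, B-, AB-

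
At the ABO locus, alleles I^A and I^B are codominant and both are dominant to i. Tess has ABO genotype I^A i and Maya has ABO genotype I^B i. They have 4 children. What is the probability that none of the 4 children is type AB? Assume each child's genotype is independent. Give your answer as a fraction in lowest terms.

ABO cross I^A i × I^B i → 1/4 O, 1/4 A, 1/4 B, 1/4 AB.
So P(type AB) = 1/4 per child.
P(not type AB) = 3/4 for one child; (3/4)^4 = 81/256.

81/256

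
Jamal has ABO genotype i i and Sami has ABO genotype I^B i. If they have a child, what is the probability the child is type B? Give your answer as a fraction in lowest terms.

ABO cross i i × I^B i → offspring phenotypes: 1/2 O, 1/2 B.
So P(type B) = 1/2.

1/2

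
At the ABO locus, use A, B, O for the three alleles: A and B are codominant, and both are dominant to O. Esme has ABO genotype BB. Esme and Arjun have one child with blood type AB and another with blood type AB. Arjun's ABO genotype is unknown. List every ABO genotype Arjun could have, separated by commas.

For each candidate genotype of Arjun, check whether crossing it with BB can produce every observed child phenotype.
  AA → possible child types {AB} ✓
  AB → possible child types {B, AB} ✓
  AO → possible child types {B, AB} ✓
  BB → possible child types {B} ✗
  BO → possible child types {B} ✗
  OO → possible child types {B} ✗

AA, AB, AO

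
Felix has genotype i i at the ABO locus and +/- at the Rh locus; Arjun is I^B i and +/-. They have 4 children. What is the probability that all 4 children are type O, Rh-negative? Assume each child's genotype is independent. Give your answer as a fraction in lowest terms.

1/4096

ABO cross i i × I^B i → 1/2 O, 1/2 B.
Rh cross +/- × +/- → 3/4 Rh+, 1/4 Rh-; so P(type O, Rh-negative) = 1/2 × 1/4 = 1/8 per child.
All 4 independent: (1/8)^4 = 1/4096.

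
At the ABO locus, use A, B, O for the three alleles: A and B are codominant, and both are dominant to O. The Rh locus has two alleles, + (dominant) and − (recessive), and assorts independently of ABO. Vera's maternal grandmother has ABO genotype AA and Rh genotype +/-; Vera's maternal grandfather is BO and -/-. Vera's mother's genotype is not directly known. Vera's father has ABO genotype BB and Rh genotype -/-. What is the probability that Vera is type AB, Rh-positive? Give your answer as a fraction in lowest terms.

Vera's mother's ABO genotype from AA × BO: 1/2 AB, 1/2 AO.
Crossing each possibility with the father BB and summing P(type AB): 1/2·1/2 + 1/2·1/2 = 1/2.
Similarly for Rh via the mother's Rh distribution: P(Rh+) = 1/4.
Independent loci: 1/2 × 1/4 = 1/8.

1/8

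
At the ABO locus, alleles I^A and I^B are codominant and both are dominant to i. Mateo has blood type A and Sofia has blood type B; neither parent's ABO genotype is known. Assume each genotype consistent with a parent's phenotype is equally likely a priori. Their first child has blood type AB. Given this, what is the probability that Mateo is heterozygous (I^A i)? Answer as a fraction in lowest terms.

1/3

Possible genotypes: Mateo ∈ {I^A I^A, I^A i}; Sofia ∈ {I^B I^B, I^B i}.
Weight each parental genotype pair by prior × P(type-AB child):
  I^A I^A × I^B I^B: posterior weight 4/9.
  I^A I^A × I^B i: posterior weight 2/9.
  I^A i × I^B I^B: posterior weight 2/9.
  I^A i × I^B i: posterior weight 1/9.
Sum the posterior weight over pairs where Mateo is I^A i: 1/3.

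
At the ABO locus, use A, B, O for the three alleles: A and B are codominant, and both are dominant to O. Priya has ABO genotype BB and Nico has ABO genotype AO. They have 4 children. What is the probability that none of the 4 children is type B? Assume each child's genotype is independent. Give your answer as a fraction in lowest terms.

1/16

ABO cross BB × AO → 1/2 B, 1/2 AB.
So P(type B) = 1/2 per child.
P(not type B) = 1/2 for one child; (1/2)^4 = 1/16.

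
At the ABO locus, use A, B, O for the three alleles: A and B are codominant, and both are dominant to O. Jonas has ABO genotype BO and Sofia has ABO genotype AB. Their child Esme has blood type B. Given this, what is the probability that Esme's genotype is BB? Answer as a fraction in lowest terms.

1/2

Cross BO × AB → 1/4 AB, 1/4 AO, 1/4 BB, 1/4 BO.
Type-B genotypes among offspring: BB (1/4), BO (1/4); total 1/2.
P(BB | type B) = (1/4) / (1/2) = 1/2.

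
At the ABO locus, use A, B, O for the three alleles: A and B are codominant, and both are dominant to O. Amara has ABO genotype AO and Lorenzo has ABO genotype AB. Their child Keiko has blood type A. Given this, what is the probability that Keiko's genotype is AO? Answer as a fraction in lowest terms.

Cross AO × AB → 1/4 AA, 1/4 AB, 1/4 AO, 1/4 BO.
Type-A genotypes among offspring: AA (1/4), AO (1/4); total 1/2.
P(AO | type A) = (1/4) / (1/2) = 1/2.

1/2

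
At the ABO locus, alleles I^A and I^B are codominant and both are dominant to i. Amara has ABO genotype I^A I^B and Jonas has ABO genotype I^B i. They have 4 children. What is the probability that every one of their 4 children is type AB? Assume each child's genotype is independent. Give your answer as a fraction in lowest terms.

ABO cross I^A I^B × I^B i → 1/4 A, 1/2 B, 1/4 AB.
So P(type AB) = 1/4 per child.
All 4 independent: (1/4)^4 = 1/256.

1/256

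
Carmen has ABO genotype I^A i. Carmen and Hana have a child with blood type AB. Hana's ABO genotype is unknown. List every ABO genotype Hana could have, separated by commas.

I^A I^B, I^B I^B, I^B i

For each candidate genotype of Hana, check whether crossing it with I^A i can produce every observed child phenotype.
  I^A I^A → possible child types {A} ✗
  I^A I^B → possible child types {A, B, AB} ✓
  I^A i → possible child types {O, A} ✗
  I^B I^B → possible child types {B, AB} ✓
  I^B i → possible child types {O, A, B, AB} ✓
  i i → possible child types {O, A} ✗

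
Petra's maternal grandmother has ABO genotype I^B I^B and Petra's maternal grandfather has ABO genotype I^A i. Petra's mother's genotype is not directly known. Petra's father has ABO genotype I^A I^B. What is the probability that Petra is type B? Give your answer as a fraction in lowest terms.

3/8

Petra's mother's ABO genotype from I^B I^B × I^A i: 1/2 I^A I^B, 1/2 I^B i.
Crossing each possibility with the father I^A I^B and summing P(type B): 1/2·1/4 + 1/2·1/2 = 3/8.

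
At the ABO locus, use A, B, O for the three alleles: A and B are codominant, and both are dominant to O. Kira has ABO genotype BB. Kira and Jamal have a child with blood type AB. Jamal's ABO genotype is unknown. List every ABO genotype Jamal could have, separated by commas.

For each candidate genotype of Jamal, check whether crossing it with BB can produce every observed child phenotype.
  AA → possible child types {AB} ✓
  AB → possible child types {B, AB} ✓
  AO → possible child types {B, AB} ✓
  BB → possible child types {B} ✗
  BO → possible child types {B} ✗
  OO → possible child types {B} ✗

AA, AB, AO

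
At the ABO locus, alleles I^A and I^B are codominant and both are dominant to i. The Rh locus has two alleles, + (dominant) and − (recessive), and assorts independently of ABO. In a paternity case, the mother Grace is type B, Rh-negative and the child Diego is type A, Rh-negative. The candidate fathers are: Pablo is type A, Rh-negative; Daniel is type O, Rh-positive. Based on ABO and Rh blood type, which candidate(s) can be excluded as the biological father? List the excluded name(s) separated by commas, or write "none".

A candidate is excluded only if no genotype consistent with his phenotype could produce a type A, Rh-negative child with a type B, Rh-negative mother.
Daniel (type O, Rh+): no genotype consistent with that phenotype can produce a type-A Rh- child with a type-B mother.

Daniel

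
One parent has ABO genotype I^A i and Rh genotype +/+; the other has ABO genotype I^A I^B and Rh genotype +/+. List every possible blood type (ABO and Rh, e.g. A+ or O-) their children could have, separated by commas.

Gametes from I^A i × I^A I^B give offspring ABO genotypes I^A I^A, I^A I^B, I^A i, I^B i, i.e. phenotypes A, B, AB.
Rh cross +/+ × +/+ → phenotypes Rh+.
Combining independently: A+, B+, AB+.

A+, B+, AB+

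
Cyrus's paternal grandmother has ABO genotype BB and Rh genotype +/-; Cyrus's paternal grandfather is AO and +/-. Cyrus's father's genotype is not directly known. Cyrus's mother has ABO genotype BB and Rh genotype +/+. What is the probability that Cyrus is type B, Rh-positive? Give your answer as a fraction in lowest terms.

3/4

Cyrus's father's ABO genotype from BB × AO: 1/2 AB, 1/2 BO.
Crossing each possibility with the mother BB and summing P(type B): 1/2·1/2 + 1/2·1 = 3/4.
Similarly for Rh via the father's Rh distribution: P(Rh+) = 1.
Independent loci: 3/4 × 1 = 3/4.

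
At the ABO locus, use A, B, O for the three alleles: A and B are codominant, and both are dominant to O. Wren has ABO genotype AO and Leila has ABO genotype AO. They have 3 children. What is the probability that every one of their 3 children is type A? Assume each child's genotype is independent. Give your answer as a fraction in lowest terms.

27/64

ABO cross AO × AO → 1/4 O, 3/4 A.
So P(type A) = 3/4 per child.
All 3 independent: (3/4)^3 = 27/64.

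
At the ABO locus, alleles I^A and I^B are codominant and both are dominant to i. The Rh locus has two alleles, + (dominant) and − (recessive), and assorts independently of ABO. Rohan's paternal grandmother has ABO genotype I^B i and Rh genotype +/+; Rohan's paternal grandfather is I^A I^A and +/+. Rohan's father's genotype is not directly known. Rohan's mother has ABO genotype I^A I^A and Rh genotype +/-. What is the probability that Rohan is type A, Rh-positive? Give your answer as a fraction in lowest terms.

Rohan's father's ABO genotype from I^B i × I^A I^A: 1/2 I^A I^B, 1/2 I^A i.
Crossing each possibility with the mother I^A I^A and summing P(type A): 1/2·1/2 + 1/2·1 = 3/4.
Similarly for Rh via the father's Rh distribution: P(Rh+) = 1.
Independent loci: 3/4 × 1 = 3/4.

3/4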